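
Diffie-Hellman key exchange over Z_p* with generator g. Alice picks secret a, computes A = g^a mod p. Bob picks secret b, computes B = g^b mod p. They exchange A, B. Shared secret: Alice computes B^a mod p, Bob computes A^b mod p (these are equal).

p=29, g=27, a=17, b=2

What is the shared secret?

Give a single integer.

Answer: 6

Derivation:
A = 27^17 mod 29  (bits of 17 = 10001)
  bit 0 = 1: r = r^2 * 27 mod 29 = 1^2 * 27 = 1*27 = 27
  bit 1 = 0: r = r^2 mod 29 = 27^2 = 4
  bit 2 = 0: r = r^2 mod 29 = 4^2 = 16
  bit 3 = 0: r = r^2 mod 29 = 16^2 = 24
  bit 4 = 1: r = r^2 * 27 mod 29 = 24^2 * 27 = 25*27 = 8
  -> A = 8
B = 27^2 mod 29  (bits of 2 = 10)
  bit 0 = 1: r = r^2 * 27 mod 29 = 1^2 * 27 = 1*27 = 27
  bit 1 = 0: r = r^2 mod 29 = 27^2 = 4
  -> B = 4
s = B^a = 4^17 mod 29  (bits of 17 = 10001)
  bit 0 = 1: r = r^2 * 4 mod 29 = 1^2 * 4 = 1*4 = 4
  bit 1 = 0: r = r^2 mod 29 = 4^2 = 16
  bit 2 = 0: r = r^2 mod 29 = 16^2 = 24
  bit 3 = 0: r = r^2 mod 29 = 24^2 = 25
  bit 4 = 1: r = r^2 * 4 mod 29 = 25^2 * 4 = 16*4 = 6
  -> s = B^a = 6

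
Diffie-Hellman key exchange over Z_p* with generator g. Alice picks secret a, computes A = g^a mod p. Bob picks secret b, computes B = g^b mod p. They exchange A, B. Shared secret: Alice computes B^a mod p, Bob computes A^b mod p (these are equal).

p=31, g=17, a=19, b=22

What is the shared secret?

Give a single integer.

A = 17^19 mod 31  (bits of 19 = 10011)
  bit 0 = 1: r = r^2 * 17 mod 31 = 1^2 * 17 = 1*17 = 17
  bit 1 = 0: r = r^2 mod 31 = 17^2 = 10
  bit 2 = 0: r = r^2 mod 31 = 10^2 = 7
  bit 3 = 1: r = r^2 * 17 mod 31 = 7^2 * 17 = 18*17 = 27
  bit 4 = 1: r = r^2 * 17 mod 31 = 27^2 * 17 = 16*17 = 24
  -> A = 24
B = 17^22 mod 31  (bits of 22 = 10110)
  bit 0 = 1: r = r^2 * 17 mod 31 = 1^2 * 17 = 1*17 = 17
  bit 1 = 0: r = r^2 mod 31 = 17^2 = 10
  bit 2 = 1: r = r^2 * 17 mod 31 = 10^2 * 17 = 7*17 = 26
  bit 3 = 1: r = r^2 * 17 mod 31 = 26^2 * 17 = 25*17 = 22
  bit 4 = 0: r = r^2 mod 31 = 22^2 = 19
  -> B = 19
s = B^a = 19^19 mod 31  (bits of 19 = 10011)
  bit 0 = 1: r = r^2 * 19 mod 31 = 1^2 * 19 = 1*19 = 19
  bit 1 = 0: r = r^2 mod 31 = 19^2 = 20
  bit 2 = 0: r = r^2 mod 31 = 20^2 = 28
  bit 3 = 1: r = r^2 * 19 mod 31 = 28^2 * 19 = 9*19 = 16
  bit 4 = 1: r = r^2 * 19 mod 31 = 16^2 * 19 = 8*19 = 28
  -> s = B^a = 28

Answer: 28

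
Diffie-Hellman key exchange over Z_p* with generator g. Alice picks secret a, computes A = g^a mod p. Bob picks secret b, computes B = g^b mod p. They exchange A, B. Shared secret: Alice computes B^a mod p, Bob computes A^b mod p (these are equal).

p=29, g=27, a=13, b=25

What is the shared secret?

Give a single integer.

A = 27^13 mod 29  (bits of 13 = 1101)
  bit 0 = 1: r = r^2 * 27 mod 29 = 1^2 * 27 = 1*27 = 27
  bit 1 = 1: r = r^2 * 27 mod 29 = 27^2 * 27 = 4*27 = 21
  bit 2 = 0: r = r^2 mod 29 = 21^2 = 6
  bit 3 = 1: r = r^2 * 27 mod 29 = 6^2 * 27 = 7*27 = 15
  -> A = 15
B = 27^25 mod 29  (bits of 25 = 11001)
  bit 0 = 1: r = r^2 * 27 mod 29 = 1^2 * 27 = 1*27 = 27
  bit 1 = 1: r = r^2 * 27 mod 29 = 27^2 * 27 = 4*27 = 21
  bit 2 = 0: r = r^2 mod 29 = 21^2 = 6
  bit 3 = 0: r = r^2 mod 29 = 6^2 = 7
  bit 4 = 1: r = r^2 * 27 mod 29 = 7^2 * 27 = 20*27 = 18
  -> B = 18
s = B^a = 18^13 mod 29  (bits of 13 = 1101)
  bit 0 = 1: r = r^2 * 18 mod 29 = 1^2 * 18 = 1*18 = 18
  bit 1 = 1: r = r^2 * 18 mod 29 = 18^2 * 18 = 5*18 = 3
  bit 2 = 0: r = r^2 mod 29 = 3^2 = 9
  bit 3 = 1: r = r^2 * 18 mod 29 = 9^2 * 18 = 23*18 = 8
  -> s = B^a = 8

Answer: 8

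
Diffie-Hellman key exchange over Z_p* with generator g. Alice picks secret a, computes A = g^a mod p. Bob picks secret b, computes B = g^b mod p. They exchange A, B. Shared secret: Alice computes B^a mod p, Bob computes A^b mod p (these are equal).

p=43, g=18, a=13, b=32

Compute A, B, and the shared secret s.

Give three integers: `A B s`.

Answer: 29 38 10

Derivation:
A = 18^13 mod 43  (bits of 13 = 1101)
  bit 0 = 1: r = r^2 * 18 mod 43 = 1^2 * 18 = 1*18 = 18
  bit 1 = 1: r = r^2 * 18 mod 43 = 18^2 * 18 = 23*18 = 27
  bit 2 = 0: r = r^2 mod 43 = 27^2 = 41
  bit 3 = 1: r = r^2 * 18 mod 43 = 41^2 * 18 = 4*18 = 29
  -> A = 29
B = 18^32 mod 43  (bits of 32 = 100000)
  bit 0 = 1: r = r^2 * 18 mod 43 = 1^2 * 18 = 1*18 = 18
  bit 1 = 0: r = r^2 mod 43 = 18^2 = 23
  bit 2 = 0: r = r^2 mod 43 = 23^2 = 13
  bit 3 = 0: r = r^2 mod 43 = 13^2 = 40
  bit 4 = 0: r = r^2 mod 43 = 40^2 = 9
  bit 5 = 0: r = r^2 mod 43 = 9^2 = 38
  -> B = 38
s = B^a = 38^13 mod 43  (bits of 13 = 1101)
  bit 0 = 1: r = r^2 * 38 mod 43 = 1^2 * 38 = 1*38 = 38
  bit 1 = 1: r = r^2 * 38 mod 43 = 38^2 * 38 = 25*38 = 4
  bit 2 = 0: r = r^2 mod 43 = 4^2 = 16
  bit 3 = 1: r = r^2 * 38 mod 43 = 16^2 * 38 = 41*38 = 10
  -> s = B^a = 10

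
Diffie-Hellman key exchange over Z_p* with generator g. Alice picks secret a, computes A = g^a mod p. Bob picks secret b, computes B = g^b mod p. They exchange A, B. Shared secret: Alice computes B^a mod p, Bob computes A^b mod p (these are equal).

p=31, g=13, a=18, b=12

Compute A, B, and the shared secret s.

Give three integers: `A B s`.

A = 13^18 mod 31  (bits of 18 = 10010)
  bit 0 = 1: r = r^2 * 13 mod 31 = 1^2 * 13 = 1*13 = 13
  bit 1 = 0: r = r^2 mod 31 = 13^2 = 14
  bit 2 = 0: r = r^2 mod 31 = 14^2 = 10
  bit 3 = 1: r = r^2 * 13 mod 31 = 10^2 * 13 = 7*13 = 29
  bit 4 = 0: r = r^2 mod 31 = 29^2 = 4
  -> A = 4
B = 13^12 mod 31  (bits of 12 = 1100)
  bit 0 = 1: r = r^2 * 13 mod 31 = 1^2 * 13 = 1*13 = 13
  bit 1 = 1: r = r^2 * 13 mod 31 = 13^2 * 13 = 14*13 = 27
  bit 2 = 0: r = r^2 mod 31 = 27^2 = 16
  bit 3 = 0: r = r^2 mod 31 = 16^2 = 8
  -> B = 8
s = B^a = 8^18 mod 31  (bits of 18 = 10010)
  bit 0 = 1: r = r^2 * 8 mod 31 = 1^2 * 8 = 1*8 = 8
  bit 1 = 0: r = r^2 mod 31 = 8^2 = 2
  bit 2 = 0: r = r^2 mod 31 = 2^2 = 4
  bit 3 = 1: r = r^2 * 8 mod 31 = 4^2 * 8 = 16*8 = 4
  bit 4 = 0: r = r^2 mod 31 = 4^2 = 16
  -> s = B^a = 16

Answer: 4 8 16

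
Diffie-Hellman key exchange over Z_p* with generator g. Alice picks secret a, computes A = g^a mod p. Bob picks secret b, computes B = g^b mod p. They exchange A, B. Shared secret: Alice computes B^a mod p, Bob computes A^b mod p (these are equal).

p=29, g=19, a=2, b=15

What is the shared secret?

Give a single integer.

Answer: 13

Derivation:
A = 19^2 mod 29  (bits of 2 = 10)
  bit 0 = 1: r = r^2 * 19 mod 29 = 1^2 * 19 = 1*19 = 19
  bit 1 = 0: r = r^2 mod 29 = 19^2 = 13
  -> A = 13
B = 19^15 mod 29  (bits of 15 = 1111)
  bit 0 = 1: r = r^2 * 19 mod 29 = 1^2 * 19 = 1*19 = 19
  bit 1 = 1: r = r^2 * 19 mod 29 = 19^2 * 19 = 13*19 = 15
  bit 2 = 1: r = r^2 * 19 mod 29 = 15^2 * 19 = 22*19 = 12
  bit 3 = 1: r = r^2 * 19 mod 29 = 12^2 * 19 = 28*19 = 10
  -> B = 10
s = B^a = 10^2 mod 29  (bits of 2 = 10)
  bit 0 = 1: r = r^2 * 10 mod 29 = 1^2 * 10 = 1*10 = 10
  bit 1 = 0: r = r^2 mod 29 = 10^2 = 13
  -> s = B^a = 13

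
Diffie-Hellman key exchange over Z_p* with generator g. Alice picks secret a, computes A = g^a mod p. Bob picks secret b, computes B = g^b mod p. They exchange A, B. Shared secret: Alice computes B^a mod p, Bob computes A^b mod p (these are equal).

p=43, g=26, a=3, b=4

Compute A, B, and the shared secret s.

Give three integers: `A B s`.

A = 26^3 mod 43  (bits of 3 = 11)
  bit 0 = 1: r = r^2 * 26 mod 43 = 1^2 * 26 = 1*26 = 26
  bit 1 = 1: r = r^2 * 26 mod 43 = 26^2 * 26 = 31*26 = 32
  -> A = 32
B = 26^4 mod 43  (bits of 4 = 100)
  bit 0 = 1: r = r^2 * 26 mod 43 = 1^2 * 26 = 1*26 = 26
  bit 1 = 0: r = r^2 mod 43 = 26^2 = 31
  bit 2 = 0: r = r^2 mod 43 = 31^2 = 15
  -> B = 15
s = B^a = 15^3 mod 43  (bits of 3 = 11)
  bit 0 = 1: r = r^2 * 15 mod 43 = 1^2 * 15 = 1*15 = 15
  bit 1 = 1: r = r^2 * 15 mod 43 = 15^2 * 15 = 10*15 = 21
  -> s = B^a = 21

Answer: 32 15 21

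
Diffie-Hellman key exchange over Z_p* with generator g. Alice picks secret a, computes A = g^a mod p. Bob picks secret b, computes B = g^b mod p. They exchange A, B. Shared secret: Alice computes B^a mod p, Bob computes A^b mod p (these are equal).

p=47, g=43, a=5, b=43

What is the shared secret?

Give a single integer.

A = 43^5 mod 47  (bits of 5 = 101)
  bit 0 = 1: r = r^2 * 43 mod 47 = 1^2 * 43 = 1*43 = 43
  bit 1 = 0: r = r^2 mod 47 = 43^2 = 16
  bit 2 = 1: r = r^2 * 43 mod 47 = 16^2 * 43 = 21*43 = 10
  -> A = 10
B = 43^43 mod 47  (bits of 43 = 101011)
  bit 0 = 1: r = r^2 * 43 mod 47 = 1^2 * 43 = 1*43 = 43
  bit 1 = 0: r = r^2 mod 47 = 43^2 = 16
  bit 2 = 1: r = r^2 * 43 mod 47 = 16^2 * 43 = 21*43 = 10
  bit 3 = 0: r = r^2 mod 47 = 10^2 = 6
  bit 4 = 1: r = r^2 * 43 mod 47 = 6^2 * 43 = 36*43 = 44
  bit 5 = 1: r = r^2 * 43 mod 47 = 44^2 * 43 = 9*43 = 11
  -> B = 11
s = B^a = 11^5 mod 47  (bits of 5 = 101)
  bit 0 = 1: r = r^2 * 11 mod 47 = 1^2 * 11 = 1*11 = 11
  bit 1 = 0: r = r^2 mod 47 = 11^2 = 27
  bit 2 = 1: r = r^2 * 11 mod 47 = 27^2 * 11 = 24*11 = 29
  -> s = B^a = 29

Answer: 29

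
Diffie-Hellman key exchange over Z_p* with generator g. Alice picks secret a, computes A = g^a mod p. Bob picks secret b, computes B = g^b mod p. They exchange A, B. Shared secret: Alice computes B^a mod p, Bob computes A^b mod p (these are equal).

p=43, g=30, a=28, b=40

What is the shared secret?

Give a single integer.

Answer: 36

Derivation:
A = 30^28 mod 43  (bits of 28 = 11100)
  bit 0 = 1: r = r^2 * 30 mod 43 = 1^2 * 30 = 1*30 = 30
  bit 1 = 1: r = r^2 * 30 mod 43 = 30^2 * 30 = 40*30 = 39
  bit 2 = 1: r = r^2 * 30 mod 43 = 39^2 * 30 = 16*30 = 7
  bit 3 = 0: r = r^2 mod 43 = 7^2 = 6
  bit 4 = 0: r = r^2 mod 43 = 6^2 = 36
  -> A = 36
B = 30^40 mod 43  (bits of 40 = 101000)
  bit 0 = 1: r = r^2 * 30 mod 43 = 1^2 * 30 = 1*30 = 30
  bit 1 = 0: r = r^2 mod 43 = 30^2 = 40
  bit 2 = 1: r = r^2 * 30 mod 43 = 40^2 * 30 = 9*30 = 12
  bit 3 = 0: r = r^2 mod 43 = 12^2 = 15
  bit 4 = 0: r = r^2 mod 43 = 15^2 = 10
  bit 5 = 0: r = r^2 mod 43 = 10^2 = 14
  -> B = 14
s = B^a = 14^28 mod 43  (bits of 28 = 11100)
  bit 0 = 1: r = r^2 * 14 mod 43 = 1^2 * 14 = 1*14 = 14
  bit 1 = 1: r = r^2 * 14 mod 43 = 14^2 * 14 = 24*14 = 35
  bit 2 = 1: r = r^2 * 14 mod 43 = 35^2 * 14 = 21*14 = 36
  bit 3 = 0: r = r^2 mod 43 = 36^2 = 6
  bit 4 = 0: r = r^2 mod 43 = 6^2 = 36
  -> s = B^a = 36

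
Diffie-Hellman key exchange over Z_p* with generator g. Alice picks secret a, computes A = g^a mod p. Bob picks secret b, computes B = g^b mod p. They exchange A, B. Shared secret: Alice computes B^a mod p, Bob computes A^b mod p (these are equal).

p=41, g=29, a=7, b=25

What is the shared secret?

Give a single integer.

Answer: 14

Derivation:
A = 29^7 mod 41  (bits of 7 = 111)
  bit 0 = 1: r = r^2 * 29 mod 41 = 1^2 * 29 = 1*29 = 29
  bit 1 = 1: r = r^2 * 29 mod 41 = 29^2 * 29 = 21*29 = 35
  bit 2 = 1: r = r^2 * 29 mod 41 = 35^2 * 29 = 36*29 = 19
  -> A = 19
B = 29^25 mod 41  (bits of 25 = 11001)
  bit 0 = 1: r = r^2 * 29 mod 41 = 1^2 * 29 = 1*29 = 29
  bit 1 = 1: r = r^2 * 29 mod 41 = 29^2 * 29 = 21*29 = 35
  bit 2 = 0: r = r^2 mod 41 = 35^2 = 36
  bit 3 = 0: r = r^2 mod 41 = 36^2 = 25
  bit 4 = 1: r = r^2 * 29 mod 41 = 25^2 * 29 = 10*29 = 3
  -> B = 3
s = B^a = 3^7 mod 41  (bits of 7 = 111)
  bit 0 = 1: r = r^2 * 3 mod 41 = 1^2 * 3 = 1*3 = 3
  bit 1 = 1: r = r^2 * 3 mod 41 = 3^2 * 3 = 9*3 = 27
  bit 2 = 1: r = r^2 * 3 mod 41 = 27^2 * 3 = 32*3 = 14
  -> s = B^a = 14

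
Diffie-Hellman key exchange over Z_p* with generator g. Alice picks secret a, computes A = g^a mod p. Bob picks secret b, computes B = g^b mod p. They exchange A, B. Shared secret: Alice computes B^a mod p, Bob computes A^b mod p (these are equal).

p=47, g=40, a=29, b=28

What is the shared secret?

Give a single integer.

A = 40^29 mod 47  (bits of 29 = 11101)
  bit 0 = 1: r = r^2 * 40 mod 47 = 1^2 * 40 = 1*40 = 40
  bit 1 = 1: r = r^2 * 40 mod 47 = 40^2 * 40 = 2*40 = 33
  bit 2 = 1: r = r^2 * 40 mod 47 = 33^2 * 40 = 8*40 = 38
  bit 3 = 0: r = r^2 mod 47 = 38^2 = 34
  bit 4 = 1: r = r^2 * 40 mod 47 = 34^2 * 40 = 28*40 = 39
  -> A = 39
B = 40^28 mod 47  (bits of 28 = 11100)
  bit 0 = 1: r = r^2 * 40 mod 47 = 1^2 * 40 = 1*40 = 40
  bit 1 = 1: r = r^2 * 40 mod 47 = 40^2 * 40 = 2*40 = 33
  bit 2 = 1: r = r^2 * 40 mod 47 = 33^2 * 40 = 8*40 = 38
  bit 3 = 0: r = r^2 mod 47 = 38^2 = 34
  bit 4 = 0: r = r^2 mod 47 = 34^2 = 28
  -> B = 28
s = B^a = 28^29 mod 47  (bits of 29 = 11101)
  bit 0 = 1: r = r^2 * 28 mod 47 = 1^2 * 28 = 1*28 = 28
  bit 1 = 1: r = r^2 * 28 mod 47 = 28^2 * 28 = 32*28 = 3
  bit 2 = 1: r = r^2 * 28 mod 47 = 3^2 * 28 = 9*28 = 17
  bit 3 = 0: r = r^2 mod 47 = 17^2 = 7
  bit 4 = 1: r = r^2 * 28 mod 47 = 7^2 * 28 = 2*28 = 9
  -> s = B^a = 9

Answer: 9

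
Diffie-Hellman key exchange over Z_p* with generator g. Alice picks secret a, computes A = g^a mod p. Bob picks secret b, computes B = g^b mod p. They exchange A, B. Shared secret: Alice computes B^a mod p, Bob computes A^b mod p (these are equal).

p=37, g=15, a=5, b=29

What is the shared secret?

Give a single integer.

A = 15^5 mod 37  (bits of 5 = 101)
  bit 0 = 1: r = r^2 * 15 mod 37 = 1^2 * 15 = 1*15 = 15
  bit 1 = 0: r = r^2 mod 37 = 15^2 = 3
  bit 2 = 1: r = r^2 * 15 mod 37 = 3^2 * 15 = 9*15 = 24
  -> A = 24
B = 15^29 mod 37  (bits of 29 = 11101)
  bit 0 = 1: r = r^2 * 15 mod 37 = 1^2 * 15 = 1*15 = 15
  bit 1 = 1: r = r^2 * 15 mod 37 = 15^2 * 15 = 3*15 = 8
  bit 2 = 1: r = r^2 * 15 mod 37 = 8^2 * 15 = 27*15 = 35
  bit 3 = 0: r = r^2 mod 37 = 35^2 = 4
  bit 4 = 1: r = r^2 * 15 mod 37 = 4^2 * 15 = 16*15 = 18
  -> B = 18
s = B^a = 18^5 mod 37  (bits of 5 = 101)
  bit 0 = 1: r = r^2 * 18 mod 37 = 1^2 * 18 = 1*18 = 18
  bit 1 = 0: r = r^2 mod 37 = 18^2 = 28
  bit 2 = 1: r = r^2 * 18 mod 37 = 28^2 * 18 = 7*18 = 15
  -> s = B^a = 15

Answer: 15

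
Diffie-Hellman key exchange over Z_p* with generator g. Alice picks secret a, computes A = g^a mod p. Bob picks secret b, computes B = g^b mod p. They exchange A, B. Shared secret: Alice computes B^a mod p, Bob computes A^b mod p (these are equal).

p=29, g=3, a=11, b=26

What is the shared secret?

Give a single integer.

A = 3^11 mod 29  (bits of 11 = 1011)
  bit 0 = 1: r = r^2 * 3 mod 29 = 1^2 * 3 = 1*3 = 3
  bit 1 = 0: r = r^2 mod 29 = 3^2 = 9
  bit 2 = 1: r = r^2 * 3 mod 29 = 9^2 * 3 = 23*3 = 11
  bit 3 = 1: r = r^2 * 3 mod 29 = 11^2 * 3 = 5*3 = 15
  -> A = 15
B = 3^26 mod 29  (bits of 26 = 11010)
  bit 0 = 1: r = r^2 * 3 mod 29 = 1^2 * 3 = 1*3 = 3
  bit 1 = 1: r = r^2 * 3 mod 29 = 3^2 * 3 = 9*3 = 27
  bit 2 = 0: r = r^2 mod 29 = 27^2 = 4
  bit 3 = 1: r = r^2 * 3 mod 29 = 4^2 * 3 = 16*3 = 19
  bit 4 = 0: r = r^2 mod 29 = 19^2 = 13
  -> B = 13
s = B^a = 13^11 mod 29  (bits of 11 = 1011)
  bit 0 = 1: r = r^2 * 13 mod 29 = 1^2 * 13 = 1*13 = 13
  bit 1 = 0: r = r^2 mod 29 = 13^2 = 24
  bit 2 = 1: r = r^2 * 13 mod 29 = 24^2 * 13 = 25*13 = 6
  bit 3 = 1: r = r^2 * 13 mod 29 = 6^2 * 13 = 7*13 = 4
  -> s = B^a = 4

Answer: 4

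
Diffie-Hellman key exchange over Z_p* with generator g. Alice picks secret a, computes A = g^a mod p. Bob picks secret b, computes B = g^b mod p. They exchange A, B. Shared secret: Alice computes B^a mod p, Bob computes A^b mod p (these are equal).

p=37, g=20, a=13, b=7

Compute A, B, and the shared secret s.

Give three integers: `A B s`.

A = 20^13 mod 37  (bits of 13 = 1101)
  bit 0 = 1: r = r^2 * 20 mod 37 = 1^2 * 20 = 1*20 = 20
  bit 1 = 1: r = r^2 * 20 mod 37 = 20^2 * 20 = 30*20 = 8
  bit 2 = 0: r = r^2 mod 37 = 8^2 = 27
  bit 3 = 1: r = r^2 * 20 mod 37 = 27^2 * 20 = 26*20 = 2
  -> A = 2
B = 20^7 mod 37  (bits of 7 = 111)
  bit 0 = 1: r = r^2 * 20 mod 37 = 1^2 * 20 = 1*20 = 20
  bit 1 = 1: r = r^2 * 20 mod 37 = 20^2 * 20 = 30*20 = 8
  bit 2 = 1: r = r^2 * 20 mod 37 = 8^2 * 20 = 27*20 = 22
  -> B = 22
s = B^a = 22^13 mod 37  (bits of 13 = 1101)
  bit 0 = 1: r = r^2 * 22 mod 37 = 1^2 * 22 = 1*22 = 22
  bit 1 = 1: r = r^2 * 22 mod 37 = 22^2 * 22 = 3*22 = 29
  bit 2 = 0: r = r^2 mod 37 = 29^2 = 27
  bit 3 = 1: r = r^2 * 22 mod 37 = 27^2 * 22 = 26*22 = 17
  -> s = B^a = 17

Answer: 2 22 17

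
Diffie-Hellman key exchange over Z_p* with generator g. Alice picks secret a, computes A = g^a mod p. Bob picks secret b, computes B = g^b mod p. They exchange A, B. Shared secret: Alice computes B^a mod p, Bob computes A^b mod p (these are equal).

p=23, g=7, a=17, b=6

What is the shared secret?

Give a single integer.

A = 7^17 mod 23  (bits of 17 = 10001)
  bit 0 = 1: r = r^2 * 7 mod 23 = 1^2 * 7 = 1*7 = 7
  bit 1 = 0: r = r^2 mod 23 = 7^2 = 3
  bit 2 = 0: r = r^2 mod 23 = 3^2 = 9
  bit 3 = 0: r = r^2 mod 23 = 9^2 = 12
  bit 4 = 1: r = r^2 * 7 mod 23 = 12^2 * 7 = 6*7 = 19
  -> A = 19
B = 7^6 mod 23  (bits of 6 = 110)
  bit 0 = 1: r = r^2 * 7 mod 23 = 1^2 * 7 = 1*7 = 7
  bit 1 = 1: r = r^2 * 7 mod 23 = 7^2 * 7 = 3*7 = 21
  bit 2 = 0: r = r^2 mod 23 = 21^2 = 4
  -> B = 4
s = B^a = 4^17 mod 23  (bits of 17 = 10001)
  bit 0 = 1: r = r^2 * 4 mod 23 = 1^2 * 4 = 1*4 = 4
  bit 1 = 0: r = r^2 mod 23 = 4^2 = 16
  bit 2 = 0: r = r^2 mod 23 = 16^2 = 3
  bit 3 = 0: r = r^2 mod 23 = 3^2 = 9
  bit 4 = 1: r = r^2 * 4 mod 23 = 9^2 * 4 = 12*4 = 2
  -> s = B^a = 2

Answer: 2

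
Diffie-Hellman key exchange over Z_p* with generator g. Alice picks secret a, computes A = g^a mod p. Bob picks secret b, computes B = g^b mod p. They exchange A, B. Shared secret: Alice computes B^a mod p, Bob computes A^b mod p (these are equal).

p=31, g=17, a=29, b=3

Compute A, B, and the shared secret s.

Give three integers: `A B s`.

A = 17^29 mod 31  (bits of 29 = 11101)
  bit 0 = 1: r = r^2 * 17 mod 31 = 1^2 * 17 = 1*17 = 17
  bit 1 = 1: r = r^2 * 17 mod 31 = 17^2 * 17 = 10*17 = 15
  bit 2 = 1: r = r^2 * 17 mod 31 = 15^2 * 17 = 8*17 = 12
  bit 3 = 0: r = r^2 mod 31 = 12^2 = 20
  bit 4 = 1: r = r^2 * 17 mod 31 = 20^2 * 17 = 28*17 = 11
  -> A = 11
B = 17^3 mod 31  (bits of 3 = 11)
  bit 0 = 1: r = r^2 * 17 mod 31 = 1^2 * 17 = 1*17 = 17
  bit 1 = 1: r = r^2 * 17 mod 31 = 17^2 * 17 = 10*17 = 15
  -> B = 15
s = B^a = 15^29 mod 31  (bits of 29 = 11101)
  bit 0 = 1: r = r^2 * 15 mod 31 = 1^2 * 15 = 1*15 = 15
  bit 1 = 1: r = r^2 * 15 mod 31 = 15^2 * 15 = 8*15 = 27
  bit 2 = 1: r = r^2 * 15 mod 31 = 27^2 * 15 = 16*15 = 23
  bit 3 = 0: r = r^2 mod 31 = 23^2 = 2
  bit 4 = 1: r = r^2 * 15 mod 31 = 2^2 * 15 = 4*15 = 29
  -> s = B^a = 29

Answer: 11 15 29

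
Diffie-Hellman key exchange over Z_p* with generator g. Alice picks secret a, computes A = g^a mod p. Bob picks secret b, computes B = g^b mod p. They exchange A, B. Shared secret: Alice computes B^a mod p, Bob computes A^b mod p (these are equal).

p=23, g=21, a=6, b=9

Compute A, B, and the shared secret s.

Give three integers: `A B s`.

Answer: 18 17 12

Derivation:
A = 21^6 mod 23  (bits of 6 = 110)
  bit 0 = 1: r = r^2 * 21 mod 23 = 1^2 * 21 = 1*21 = 21
  bit 1 = 1: r = r^2 * 21 mod 23 = 21^2 * 21 = 4*21 = 15
  bit 2 = 0: r = r^2 mod 23 = 15^2 = 18
  -> A = 18
B = 21^9 mod 23  (bits of 9 = 1001)
  bit 0 = 1: r = r^2 * 21 mod 23 = 1^2 * 21 = 1*21 = 21
  bit 1 = 0: r = r^2 mod 23 = 21^2 = 4
  bit 2 = 0: r = r^2 mod 23 = 4^2 = 16
  bit 3 = 1: r = r^2 * 21 mod 23 = 16^2 * 21 = 3*21 = 17
  -> B = 17
s = B^a = 17^6 mod 23  (bits of 6 = 110)
  bit 0 = 1: r = r^2 * 17 mod 23 = 1^2 * 17 = 1*17 = 17
  bit 1 = 1: r = r^2 * 17 mod 23 = 17^2 * 17 = 13*17 = 14
  bit 2 = 0: r = r^2 mod 23 = 14^2 = 12
  -> s = B^a = 12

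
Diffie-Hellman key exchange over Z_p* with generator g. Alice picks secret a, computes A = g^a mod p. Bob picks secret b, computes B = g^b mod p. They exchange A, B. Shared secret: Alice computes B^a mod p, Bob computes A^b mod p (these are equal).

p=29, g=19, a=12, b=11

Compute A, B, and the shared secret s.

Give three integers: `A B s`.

Answer: 20 27 7

Derivation:
A = 19^12 mod 29  (bits of 12 = 1100)
  bit 0 = 1: r = r^2 * 19 mod 29 = 1^2 * 19 = 1*19 = 19
  bit 1 = 1: r = r^2 * 19 mod 29 = 19^2 * 19 = 13*19 = 15
  bit 2 = 0: r = r^2 mod 29 = 15^2 = 22
  bit 3 = 0: r = r^2 mod 29 = 22^2 = 20
  -> A = 20
B = 19^11 mod 29  (bits of 11 = 1011)
  bit 0 = 1: r = r^2 * 19 mod 29 = 1^2 * 19 = 1*19 = 19
  bit 1 = 0: r = r^2 mod 29 = 19^2 = 13
  bit 2 = 1: r = r^2 * 19 mod 29 = 13^2 * 19 = 24*19 = 21
  bit 3 = 1: r = r^2 * 19 mod 29 = 21^2 * 19 = 6*19 = 27
  -> B = 27
s = B^a = 27^12 mod 29  (bits of 12 = 1100)
  bit 0 = 1: r = r^2 * 27 mod 29 = 1^2 * 27 = 1*27 = 27
  bit 1 = 1: r = r^2 * 27 mod 29 = 27^2 * 27 = 4*27 = 21
  bit 2 = 0: r = r^2 mod 29 = 21^2 = 6
  bit 3 = 0: r = r^2 mod 29 = 6^2 = 7
  -> s = B^a = 7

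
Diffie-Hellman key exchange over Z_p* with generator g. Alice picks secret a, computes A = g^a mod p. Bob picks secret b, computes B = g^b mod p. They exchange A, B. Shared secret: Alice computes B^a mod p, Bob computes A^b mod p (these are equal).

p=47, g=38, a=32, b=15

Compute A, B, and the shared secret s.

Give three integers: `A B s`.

A = 38^32 mod 47  (bits of 32 = 100000)
  bit 0 = 1: r = r^2 * 38 mod 47 = 1^2 * 38 = 1*38 = 38
  bit 1 = 0: r = r^2 mod 47 = 38^2 = 34
  bit 2 = 0: r = r^2 mod 47 = 34^2 = 28
  bit 3 = 0: r = r^2 mod 47 = 28^2 = 32
  bit 4 = 0: r = r^2 mod 47 = 32^2 = 37
  bit 5 = 0: r = r^2 mod 47 = 37^2 = 6
  -> A = 6
B = 38^15 mod 47  (bits of 15 = 1111)
  bit 0 = 1: r = r^2 * 38 mod 47 = 1^2 * 38 = 1*38 = 38
  bit 1 = 1: r = r^2 * 38 mod 47 = 38^2 * 38 = 34*38 = 23
  bit 2 = 1: r = r^2 * 38 mod 47 = 23^2 * 38 = 12*38 = 33
  bit 3 = 1: r = r^2 * 38 mod 47 = 33^2 * 38 = 8*38 = 22
  -> B = 22
s = B^a = 22^32 mod 47  (bits of 32 = 100000)
  bit 0 = 1: r = r^2 * 22 mod 47 = 1^2 * 22 = 1*22 = 22
  bit 1 = 0: r = r^2 mod 47 = 22^2 = 14
  bit 2 = 0: r = r^2 mod 47 = 14^2 = 8
  bit 3 = 0: r = r^2 mod 47 = 8^2 = 17
  bit 4 = 0: r = r^2 mod 47 = 17^2 = 7
  bit 5 = 0: r = r^2 mod 47 = 7^2 = 2
  -> s = B^a = 2

Answer: 6 22 2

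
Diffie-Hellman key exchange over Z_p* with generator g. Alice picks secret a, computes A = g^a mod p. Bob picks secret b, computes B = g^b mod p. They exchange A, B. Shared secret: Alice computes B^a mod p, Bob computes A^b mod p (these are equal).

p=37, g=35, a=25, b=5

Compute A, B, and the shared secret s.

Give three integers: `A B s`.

Answer: 17 5 19

Derivation:
A = 35^25 mod 37  (bits of 25 = 11001)
  bit 0 = 1: r = r^2 * 35 mod 37 = 1^2 * 35 = 1*35 = 35
  bit 1 = 1: r = r^2 * 35 mod 37 = 35^2 * 35 = 4*35 = 29
  bit 2 = 0: r = r^2 mod 37 = 29^2 = 27
  bit 3 = 0: r = r^2 mod 37 = 27^2 = 26
  bit 4 = 1: r = r^2 * 35 mod 37 = 26^2 * 35 = 10*35 = 17
  -> A = 17
B = 35^5 mod 37  (bits of 5 = 101)
  bit 0 = 1: r = r^2 * 35 mod 37 = 1^2 * 35 = 1*35 = 35
  bit 1 = 0: r = r^2 mod 37 = 35^2 = 4
  bit 2 = 1: r = r^2 * 35 mod 37 = 4^2 * 35 = 16*35 = 5
  -> B = 5
s = B^a = 5^25 mod 37  (bits of 25 = 11001)
  bit 0 = 1: r = r^2 * 5 mod 37 = 1^2 * 5 = 1*5 = 5
  bit 1 = 1: r = r^2 * 5 mod 37 = 5^2 * 5 = 25*5 = 14
  bit 2 = 0: r = r^2 mod 37 = 14^2 = 11
  bit 3 = 0: r = r^2 mod 37 = 11^2 = 10
  bit 4 = 1: r = r^2 * 5 mod 37 = 10^2 * 5 = 26*5 = 19
  -> s = B^a = 19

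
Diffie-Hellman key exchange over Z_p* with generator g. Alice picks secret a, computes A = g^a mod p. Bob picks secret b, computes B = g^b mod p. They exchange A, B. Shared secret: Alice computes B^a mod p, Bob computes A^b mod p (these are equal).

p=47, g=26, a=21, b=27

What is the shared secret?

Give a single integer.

A = 26^21 mod 47  (bits of 21 = 10101)
  bit 0 = 1: r = r^2 * 26 mod 47 = 1^2 * 26 = 1*26 = 26
  bit 1 = 0: r = r^2 mod 47 = 26^2 = 18
  bit 2 = 1: r = r^2 * 26 mod 47 = 18^2 * 26 = 42*26 = 11
  bit 3 = 0: r = r^2 mod 47 = 11^2 = 27
  bit 4 = 1: r = r^2 * 26 mod 47 = 27^2 * 26 = 24*26 = 13
  -> A = 13
B = 26^27 mod 47  (bits of 27 = 11011)
  bit 0 = 1: r = r^2 * 26 mod 47 = 1^2 * 26 = 1*26 = 26
  bit 1 = 1: r = r^2 * 26 mod 47 = 26^2 * 26 = 18*26 = 45
  bit 2 = 0: r = r^2 mod 47 = 45^2 = 4
  bit 3 = 1: r = r^2 * 26 mod 47 = 4^2 * 26 = 16*26 = 40
  bit 4 = 1: r = r^2 * 26 mod 47 = 40^2 * 26 = 2*26 = 5
  -> B = 5
s = B^a = 5^21 mod 47  (bits of 21 = 10101)
  bit 0 = 1: r = r^2 * 5 mod 47 = 1^2 * 5 = 1*5 = 5
  bit 1 = 0: r = r^2 mod 47 = 5^2 = 25
  bit 2 = 1: r = r^2 * 5 mod 47 = 25^2 * 5 = 14*5 = 23
  bit 3 = 0: r = r^2 mod 47 = 23^2 = 12
  bit 4 = 1: r = r^2 * 5 mod 47 = 12^2 * 5 = 3*5 = 15
  -> s = B^a = 15

Answer: 15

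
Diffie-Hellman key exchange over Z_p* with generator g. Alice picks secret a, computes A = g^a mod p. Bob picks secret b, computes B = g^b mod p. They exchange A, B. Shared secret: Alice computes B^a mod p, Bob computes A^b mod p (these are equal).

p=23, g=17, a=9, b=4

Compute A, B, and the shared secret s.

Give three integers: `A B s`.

Answer: 7 8 9

Derivation:
A = 17^9 mod 23  (bits of 9 = 1001)
  bit 0 = 1: r = r^2 * 17 mod 23 = 1^2 * 17 = 1*17 = 17
  bit 1 = 0: r = r^2 mod 23 = 17^2 = 13
  bit 2 = 0: r = r^2 mod 23 = 13^2 = 8
  bit 3 = 1: r = r^2 * 17 mod 23 = 8^2 * 17 = 18*17 = 7
  -> A = 7
B = 17^4 mod 23  (bits of 4 = 100)
  bit 0 = 1: r = r^2 * 17 mod 23 = 1^2 * 17 = 1*17 = 17
  bit 1 = 0: r = r^2 mod 23 = 17^2 = 13
  bit 2 = 0: r = r^2 mod 23 = 13^2 = 8
  -> B = 8
s = B^a = 8^9 mod 23  (bits of 9 = 1001)
  bit 0 = 1: r = r^2 * 8 mod 23 = 1^2 * 8 = 1*8 = 8
  bit 1 = 0: r = r^2 mod 23 = 8^2 = 18
  bit 2 = 0: r = r^2 mod 23 = 18^2 = 2
  bit 3 = 1: r = r^2 * 8 mod 23 = 2^2 * 8 = 4*8 = 9
  -> s = B^a = 9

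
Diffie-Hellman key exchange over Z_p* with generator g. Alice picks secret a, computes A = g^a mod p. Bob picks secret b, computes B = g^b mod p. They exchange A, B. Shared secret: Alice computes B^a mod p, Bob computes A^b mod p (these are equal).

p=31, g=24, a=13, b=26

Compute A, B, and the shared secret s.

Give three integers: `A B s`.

Answer: 12 20 10

Derivation:
A = 24^13 mod 31  (bits of 13 = 1101)
  bit 0 = 1: r = r^2 * 24 mod 31 = 1^2 * 24 = 1*24 = 24
  bit 1 = 1: r = r^2 * 24 mod 31 = 24^2 * 24 = 18*24 = 29
  bit 2 = 0: r = r^2 mod 31 = 29^2 = 4
  bit 3 = 1: r = r^2 * 24 mod 31 = 4^2 * 24 = 16*24 = 12
  -> A = 12
B = 24^26 mod 31  (bits of 26 = 11010)
  bit 0 = 1: r = r^2 * 24 mod 31 = 1^2 * 24 = 1*24 = 24
  bit 1 = 1: r = r^2 * 24 mod 31 = 24^2 * 24 = 18*24 = 29
  bit 2 = 0: r = r^2 mod 31 = 29^2 = 4
  bit 3 = 1: r = r^2 * 24 mod 31 = 4^2 * 24 = 16*24 = 12
  bit 4 = 0: r = r^2 mod 31 = 12^2 = 20
  -> B = 20
s = B^a = 20^13 mod 31  (bits of 13 = 1101)
  bit 0 = 1: r = r^2 * 20 mod 31 = 1^2 * 20 = 1*20 = 20
  bit 1 = 1: r = r^2 * 20 mod 31 = 20^2 * 20 = 28*20 = 2
  bit 2 = 0: r = r^2 mod 31 = 2^2 = 4
  bit 3 = 1: r = r^2 * 20 mod 31 = 4^2 * 20 = 16*20 = 10
  -> s = B^a = 10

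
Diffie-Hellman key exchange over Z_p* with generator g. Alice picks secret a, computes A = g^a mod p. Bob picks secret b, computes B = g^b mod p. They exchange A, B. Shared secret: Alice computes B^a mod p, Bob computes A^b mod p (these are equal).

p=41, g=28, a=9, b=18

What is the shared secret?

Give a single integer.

A = 28^9 mod 41  (bits of 9 = 1001)
  bit 0 = 1: r = r^2 * 28 mod 41 = 1^2 * 28 = 1*28 = 28
  bit 1 = 0: r = r^2 mod 41 = 28^2 = 5
  bit 2 = 0: r = r^2 mod 41 = 5^2 = 25
  bit 3 = 1: r = r^2 * 28 mod 41 = 25^2 * 28 = 10*28 = 34
  -> A = 34
B = 28^18 mod 41  (bits of 18 = 10010)
  bit 0 = 1: r = r^2 * 28 mod 41 = 1^2 * 28 = 1*28 = 28
  bit 1 = 0: r = r^2 mod 41 = 28^2 = 5
  bit 2 = 0: r = r^2 mod 41 = 5^2 = 25
  bit 3 = 1: r = r^2 * 28 mod 41 = 25^2 * 28 = 10*28 = 34
  bit 4 = 0: r = r^2 mod 41 = 34^2 = 8
  -> B = 8
s = B^a = 8^9 mod 41  (bits of 9 = 1001)
  bit 0 = 1: r = r^2 * 8 mod 41 = 1^2 * 8 = 1*8 = 8
  bit 1 = 0: r = r^2 mod 41 = 8^2 = 23
  bit 2 = 0: r = r^2 mod 41 = 23^2 = 37
  bit 3 = 1: r = r^2 * 8 mod 41 = 37^2 * 8 = 16*8 = 5
  -> s = B^a = 5

Answer: 5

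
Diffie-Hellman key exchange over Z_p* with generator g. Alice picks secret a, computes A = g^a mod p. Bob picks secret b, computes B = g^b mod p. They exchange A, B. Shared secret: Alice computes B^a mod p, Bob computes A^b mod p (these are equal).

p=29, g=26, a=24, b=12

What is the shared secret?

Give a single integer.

Answer: 7

Derivation:
A = 26^24 mod 29  (bits of 24 = 11000)
  bit 0 = 1: r = r^2 * 26 mod 29 = 1^2 * 26 = 1*26 = 26
  bit 1 = 1: r = r^2 * 26 mod 29 = 26^2 * 26 = 9*26 = 2
  bit 2 = 0: r = r^2 mod 29 = 2^2 = 4
  bit 3 = 0: r = r^2 mod 29 = 4^2 = 16
  bit 4 = 0: r = r^2 mod 29 = 16^2 = 24
  -> A = 24
B = 26^12 mod 29  (bits of 12 = 1100)
  bit 0 = 1: r = r^2 * 26 mod 29 = 1^2 * 26 = 1*26 = 26
  bit 1 = 1: r = r^2 * 26 mod 29 = 26^2 * 26 = 9*26 = 2
  bit 2 = 0: r = r^2 mod 29 = 2^2 = 4
  bit 3 = 0: r = r^2 mod 29 = 4^2 = 16
  -> B = 16
s = B^a = 16^24 mod 29  (bits of 24 = 11000)
  bit 0 = 1: r = r^2 * 16 mod 29 = 1^2 * 16 = 1*16 = 16
  bit 1 = 1: r = r^2 * 16 mod 29 = 16^2 * 16 = 24*16 = 7
  bit 2 = 0: r = r^2 mod 29 = 7^2 = 20
  bit 3 = 0: r = r^2 mod 29 = 20^2 = 23
  bit 4 = 0: r = r^2 mod 29 = 23^2 = 7
  -> s = B^a = 7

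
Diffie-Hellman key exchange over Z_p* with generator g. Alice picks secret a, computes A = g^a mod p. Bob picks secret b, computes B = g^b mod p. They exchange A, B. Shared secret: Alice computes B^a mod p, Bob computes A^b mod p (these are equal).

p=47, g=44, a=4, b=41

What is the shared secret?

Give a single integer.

A = 44^4 mod 47  (bits of 4 = 100)
  bit 0 = 1: r = r^2 * 44 mod 47 = 1^2 * 44 = 1*44 = 44
  bit 1 = 0: r = r^2 mod 47 = 44^2 = 9
  bit 2 = 0: r = r^2 mod 47 = 9^2 = 34
  -> A = 34
B = 44^41 mod 47  (bits of 41 = 101001)
  bit 0 = 1: r = r^2 * 44 mod 47 = 1^2 * 44 = 1*44 = 44
  bit 1 = 0: r = r^2 mod 47 = 44^2 = 9
  bit 2 = 1: r = r^2 * 44 mod 47 = 9^2 * 44 = 34*44 = 39
  bit 3 = 0: r = r^2 mod 47 = 39^2 = 17
  bit 4 = 0: r = r^2 mod 47 = 17^2 = 7
  bit 5 = 1: r = r^2 * 44 mod 47 = 7^2 * 44 = 2*44 = 41
  -> B = 41
s = B^a = 41^4 mod 47  (bits of 4 = 100)
  bit 0 = 1: r = r^2 * 41 mod 47 = 1^2 * 41 = 1*41 = 41
  bit 1 = 0: r = r^2 mod 47 = 41^2 = 36
  bit 2 = 0: r = r^2 mod 47 = 36^2 = 27
  -> s = B^a = 27

Answer: 27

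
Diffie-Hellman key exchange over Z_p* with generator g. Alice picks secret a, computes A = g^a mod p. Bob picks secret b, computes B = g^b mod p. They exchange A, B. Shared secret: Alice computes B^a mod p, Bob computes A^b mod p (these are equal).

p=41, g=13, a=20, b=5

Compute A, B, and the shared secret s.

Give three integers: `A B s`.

Answer: 40 38 40

Derivation:
A = 13^20 mod 41  (bits of 20 = 10100)
  bit 0 = 1: r = r^2 * 13 mod 41 = 1^2 * 13 = 1*13 = 13
  bit 1 = 0: r = r^2 mod 41 = 13^2 = 5
  bit 2 = 1: r = r^2 * 13 mod 41 = 5^2 * 13 = 25*13 = 38
  bit 3 = 0: r = r^2 mod 41 = 38^2 = 9
  bit 4 = 0: r = r^2 mod 41 = 9^2 = 40
  -> A = 40
B = 13^5 mod 41  (bits of 5 = 101)
  bit 0 = 1: r = r^2 * 13 mod 41 = 1^2 * 13 = 1*13 = 13
  bit 1 = 0: r = r^2 mod 41 = 13^2 = 5
  bit 2 = 1: r = r^2 * 13 mod 41 = 5^2 * 13 = 25*13 = 38
  -> B = 38
s = B^a = 38^20 mod 41  (bits of 20 = 10100)
  bit 0 = 1: r = r^2 * 38 mod 41 = 1^2 * 38 = 1*38 = 38
  bit 1 = 0: r = r^2 mod 41 = 38^2 = 9
  bit 2 = 1: r = r^2 * 38 mod 41 = 9^2 * 38 = 40*38 = 3
  bit 3 = 0: r = r^2 mod 41 = 3^2 = 9
  bit 4 = 0: r = r^2 mod 41 = 9^2 = 40
  -> s = B^a = 40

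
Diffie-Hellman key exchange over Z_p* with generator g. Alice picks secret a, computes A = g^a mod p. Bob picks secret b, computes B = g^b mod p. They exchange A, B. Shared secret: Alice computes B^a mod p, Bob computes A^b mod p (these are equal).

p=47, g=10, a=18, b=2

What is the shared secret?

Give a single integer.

Answer: 9

Derivation:
A = 10^18 mod 47  (bits of 18 = 10010)
  bit 0 = 1: r = r^2 * 10 mod 47 = 1^2 * 10 = 1*10 = 10
  bit 1 = 0: r = r^2 mod 47 = 10^2 = 6
  bit 2 = 0: r = r^2 mod 47 = 6^2 = 36
  bit 3 = 1: r = r^2 * 10 mod 47 = 36^2 * 10 = 27*10 = 35
  bit 4 = 0: r = r^2 mod 47 = 35^2 = 3
  -> A = 3
B = 10^2 mod 47  (bits of 2 = 10)
  bit 0 = 1: r = r^2 * 10 mod 47 = 1^2 * 10 = 1*10 = 10
  bit 1 = 0: r = r^2 mod 47 = 10^2 = 6
  -> B = 6
s = B^a = 6^18 mod 47  (bits of 18 = 10010)
  bit 0 = 1: r = r^2 * 6 mod 47 = 1^2 * 6 = 1*6 = 6
  bit 1 = 0: r = r^2 mod 47 = 6^2 = 36
  bit 2 = 0: r = r^2 mod 47 = 36^2 = 27
  bit 3 = 1: r = r^2 * 6 mod 47 = 27^2 * 6 = 24*6 = 3
  bit 4 = 0: r = r^2 mod 47 = 3^2 = 9
  -> s = B^a = 9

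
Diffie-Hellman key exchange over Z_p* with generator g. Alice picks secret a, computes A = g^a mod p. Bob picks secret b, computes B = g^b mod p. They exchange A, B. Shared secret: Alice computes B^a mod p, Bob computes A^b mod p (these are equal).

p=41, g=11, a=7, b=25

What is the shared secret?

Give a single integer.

A = 11^7 mod 41  (bits of 7 = 111)
  bit 0 = 1: r = r^2 * 11 mod 41 = 1^2 * 11 = 1*11 = 11
  bit 1 = 1: r = r^2 * 11 mod 41 = 11^2 * 11 = 39*11 = 19
  bit 2 = 1: r = r^2 * 11 mod 41 = 19^2 * 11 = 33*11 = 35
  -> A = 35
B = 11^25 mod 41  (bits of 25 = 11001)
  bit 0 = 1: r = r^2 * 11 mod 41 = 1^2 * 11 = 1*11 = 11
  bit 1 = 1: r = r^2 * 11 mod 41 = 11^2 * 11 = 39*11 = 19
  bit 2 = 0: r = r^2 mod 41 = 19^2 = 33
  bit 3 = 0: r = r^2 mod 41 = 33^2 = 23
  bit 4 = 1: r = r^2 * 11 mod 41 = 23^2 * 11 = 37*11 = 38
  -> B = 38
s = B^a = 38^7 mod 41  (bits of 7 = 111)
  bit 0 = 1: r = r^2 * 38 mod 41 = 1^2 * 38 = 1*38 = 38
  bit 1 = 1: r = r^2 * 38 mod 41 = 38^2 * 38 = 9*38 = 14
  bit 2 = 1: r = r^2 * 38 mod 41 = 14^2 * 38 = 32*38 = 27
  -> s = B^a = 27

Answer: 27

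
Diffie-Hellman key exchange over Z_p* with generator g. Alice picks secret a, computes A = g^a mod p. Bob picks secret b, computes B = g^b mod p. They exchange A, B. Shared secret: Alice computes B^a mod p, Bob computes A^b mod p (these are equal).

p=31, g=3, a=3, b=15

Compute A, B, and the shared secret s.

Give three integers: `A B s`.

A = 3^3 mod 31  (bits of 3 = 11)
  bit 0 = 1: r = r^2 * 3 mod 31 = 1^2 * 3 = 1*3 = 3
  bit 1 = 1: r = r^2 * 3 mod 31 = 3^2 * 3 = 9*3 = 27
  -> A = 27
B = 3^15 mod 31  (bits of 15 = 1111)
  bit 0 = 1: r = r^2 * 3 mod 31 = 1^2 * 3 = 1*3 = 3
  bit 1 = 1: r = r^2 * 3 mod 31 = 3^2 * 3 = 9*3 = 27
  bit 2 = 1: r = r^2 * 3 mod 31 = 27^2 * 3 = 16*3 = 17
  bit 3 = 1: r = r^2 * 3 mod 31 = 17^2 * 3 = 10*3 = 30
  -> B = 30
s = B^a = 30^3 mod 31  (bits of 3 = 11)
  bit 0 = 1: r = r^2 * 30 mod 31 = 1^2 * 30 = 1*30 = 30
  bit 1 = 1: r = r^2 * 30 mod 31 = 30^2 * 30 = 1*30 = 30
  -> s = B^a = 30

Answer: 27 30 30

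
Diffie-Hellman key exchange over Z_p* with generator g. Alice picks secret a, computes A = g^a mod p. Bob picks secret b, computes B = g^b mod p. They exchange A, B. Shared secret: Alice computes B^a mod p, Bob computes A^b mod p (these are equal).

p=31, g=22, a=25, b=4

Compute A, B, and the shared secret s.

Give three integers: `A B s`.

A = 22^25 mod 31  (bits of 25 = 11001)
  bit 0 = 1: r = r^2 * 22 mod 31 = 1^2 * 22 = 1*22 = 22
  bit 1 = 1: r = r^2 * 22 mod 31 = 22^2 * 22 = 19*22 = 15
  bit 2 = 0: r = r^2 mod 31 = 15^2 = 8
  bit 3 = 0: r = r^2 mod 31 = 8^2 = 2
  bit 4 = 1: r = r^2 * 22 mod 31 = 2^2 * 22 = 4*22 = 26
  -> A = 26
B = 22^4 mod 31  (bits of 4 = 100)
  bit 0 = 1: r = r^2 * 22 mod 31 = 1^2 * 22 = 1*22 = 22
  bit 1 = 0: r = r^2 mod 31 = 22^2 = 19
  bit 2 = 0: r = r^2 mod 31 = 19^2 = 20
  -> B = 20
s = B^a = 20^25 mod 31  (bits of 25 = 11001)
  bit 0 = 1: r = r^2 * 20 mod 31 = 1^2 * 20 = 1*20 = 20
  bit 1 = 1: r = r^2 * 20 mod 31 = 20^2 * 20 = 28*20 = 2
  bit 2 = 0: r = r^2 mod 31 = 2^2 = 4
  bit 3 = 0: r = r^2 mod 31 = 4^2 = 16
  bit 4 = 1: r = r^2 * 20 mod 31 = 16^2 * 20 = 8*20 = 5
  -> s = B^a = 5

Answer: 26 20 5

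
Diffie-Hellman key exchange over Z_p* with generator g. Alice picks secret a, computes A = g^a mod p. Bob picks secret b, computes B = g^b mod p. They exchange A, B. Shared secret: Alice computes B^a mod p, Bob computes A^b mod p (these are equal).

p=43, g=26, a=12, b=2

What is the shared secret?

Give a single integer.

Answer: 11

Derivation:
A = 26^12 mod 43  (bits of 12 = 1100)
  bit 0 = 1: r = r^2 * 26 mod 43 = 1^2 * 26 = 1*26 = 26
  bit 1 = 1: r = r^2 * 26 mod 43 = 26^2 * 26 = 31*26 = 32
  bit 2 = 0: r = r^2 mod 43 = 32^2 = 35
  bit 3 = 0: r = r^2 mod 43 = 35^2 = 21
  -> A = 21
B = 26^2 mod 43  (bits of 2 = 10)
  bit 0 = 1: r = r^2 * 26 mod 43 = 1^2 * 26 = 1*26 = 26
  bit 1 = 0: r = r^2 mod 43 = 26^2 = 31
  -> B = 31
s = B^a = 31^12 mod 43  (bits of 12 = 1100)
  bit 0 = 1: r = r^2 * 31 mod 43 = 1^2 * 31 = 1*31 = 31
  bit 1 = 1: r = r^2 * 31 mod 43 = 31^2 * 31 = 15*31 = 35
  bit 2 = 0: r = r^2 mod 43 = 35^2 = 21
  bit 3 = 0: r = r^2 mod 43 = 21^2 = 11
  -> s = B^a = 11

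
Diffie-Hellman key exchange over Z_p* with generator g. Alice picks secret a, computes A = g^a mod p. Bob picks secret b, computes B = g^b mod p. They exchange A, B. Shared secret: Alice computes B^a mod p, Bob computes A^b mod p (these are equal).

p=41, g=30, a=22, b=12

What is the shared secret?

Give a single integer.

Answer: 37

Derivation:
A = 30^22 mod 41  (bits of 22 = 10110)
  bit 0 = 1: r = r^2 * 30 mod 41 = 1^2 * 30 = 1*30 = 30
  bit 1 = 0: r = r^2 mod 41 = 30^2 = 39
  bit 2 = 1: r = r^2 * 30 mod 41 = 39^2 * 30 = 4*30 = 38
  bit 3 = 1: r = r^2 * 30 mod 41 = 38^2 * 30 = 9*30 = 24
  bit 4 = 0: r = r^2 mod 41 = 24^2 = 2
  -> A = 2
B = 30^12 mod 41  (bits of 12 = 1100)
  bit 0 = 1: r = r^2 * 30 mod 41 = 1^2 * 30 = 1*30 = 30
  bit 1 = 1: r = r^2 * 30 mod 41 = 30^2 * 30 = 39*30 = 22
  bit 2 = 0: r = r^2 mod 41 = 22^2 = 33
  bit 3 = 0: r = r^2 mod 41 = 33^2 = 23
  -> B = 23
s = B^a = 23^22 mod 41  (bits of 22 = 10110)
  bit 0 = 1: r = r^2 * 23 mod 41 = 1^2 * 23 = 1*23 = 23
  bit 1 = 0: r = r^2 mod 41 = 23^2 = 37
  bit 2 = 1: r = r^2 * 23 mod 41 = 37^2 * 23 = 16*23 = 40
  bit 3 = 1: r = r^2 * 23 mod 41 = 40^2 * 23 = 1*23 = 23
  bit 4 = 0: r = r^2 mod 41 = 23^2 = 37
  -> s = B^a = 37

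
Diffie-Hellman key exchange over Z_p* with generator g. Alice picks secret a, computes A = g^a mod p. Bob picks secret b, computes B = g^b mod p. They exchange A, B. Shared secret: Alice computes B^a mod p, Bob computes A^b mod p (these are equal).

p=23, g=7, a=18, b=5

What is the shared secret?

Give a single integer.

Answer: 3

Derivation:
A = 7^18 mod 23  (bits of 18 = 10010)
  bit 0 = 1: r = r^2 * 7 mod 23 = 1^2 * 7 = 1*7 = 7
  bit 1 = 0: r = r^2 mod 23 = 7^2 = 3
  bit 2 = 0: r = r^2 mod 23 = 3^2 = 9
  bit 3 = 1: r = r^2 * 7 mod 23 = 9^2 * 7 = 12*7 = 15
  bit 4 = 0: r = r^2 mod 23 = 15^2 = 18
  -> A = 18
B = 7^5 mod 23  (bits of 5 = 101)
  bit 0 = 1: r = r^2 * 7 mod 23 = 1^2 * 7 = 1*7 = 7
  bit 1 = 0: r = r^2 mod 23 = 7^2 = 3
  bit 2 = 1: r = r^2 * 7 mod 23 = 3^2 * 7 = 9*7 = 17
  -> B = 17
s = B^a = 17^18 mod 23  (bits of 18 = 10010)
  bit 0 = 1: r = r^2 * 17 mod 23 = 1^2 * 17 = 1*17 = 17
  bit 1 = 0: r = r^2 mod 23 = 17^2 = 13
  bit 2 = 0: r = r^2 mod 23 = 13^2 = 8
  bit 3 = 1: r = r^2 * 17 mod 23 = 8^2 * 17 = 18*17 = 7
  bit 4 = 0: r = r^2 mod 23 = 7^2 = 3
  -> s = B^a = 3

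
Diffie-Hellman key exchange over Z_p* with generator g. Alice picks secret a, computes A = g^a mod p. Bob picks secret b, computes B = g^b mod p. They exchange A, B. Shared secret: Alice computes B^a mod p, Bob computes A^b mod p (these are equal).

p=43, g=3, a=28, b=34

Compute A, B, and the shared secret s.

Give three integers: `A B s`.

Answer: 6 31 6

Derivation:
A = 3^28 mod 43  (bits of 28 = 11100)
  bit 0 = 1: r = r^2 * 3 mod 43 = 1^2 * 3 = 1*3 = 3
  bit 1 = 1: r = r^2 * 3 mod 43 = 3^2 * 3 = 9*3 = 27
  bit 2 = 1: r = r^2 * 3 mod 43 = 27^2 * 3 = 41*3 = 37
  bit 3 = 0: r = r^2 mod 43 = 37^2 = 36
  bit 4 = 0: r = r^2 mod 43 = 36^2 = 6
  -> A = 6
B = 3^34 mod 43  (bits of 34 = 100010)
  bit 0 = 1: r = r^2 * 3 mod 43 = 1^2 * 3 = 1*3 = 3
  bit 1 = 0: r = r^2 mod 43 = 3^2 = 9
  bit 2 = 0: r = r^2 mod 43 = 9^2 = 38
  bit 3 = 0: r = r^2 mod 43 = 38^2 = 25
  bit 4 = 1: r = r^2 * 3 mod 43 = 25^2 * 3 = 23*3 = 26
  bit 5 = 0: r = r^2 mod 43 = 26^2 = 31
  -> B = 31
s = B^a = 31^28 mod 43  (bits of 28 = 11100)
  bit 0 = 1: r = r^2 * 31 mod 43 = 1^2 * 31 = 1*31 = 31
  bit 1 = 1: r = r^2 * 31 mod 43 = 31^2 * 31 = 15*31 = 35
  bit 2 = 1: r = r^2 * 31 mod 43 = 35^2 * 31 = 21*31 = 6
  bit 3 = 0: r = r^2 mod 43 = 6^2 = 36
  bit 4 = 0: r = r^2 mod 43 = 36^2 = 6
  -> s = B^a = 6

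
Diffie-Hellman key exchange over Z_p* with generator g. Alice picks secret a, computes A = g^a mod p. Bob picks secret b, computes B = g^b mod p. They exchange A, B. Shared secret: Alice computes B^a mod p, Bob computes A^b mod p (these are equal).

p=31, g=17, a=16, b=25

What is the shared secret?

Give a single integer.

A = 17^16 mod 31  (bits of 16 = 10000)
  bit 0 = 1: r = r^2 * 17 mod 31 = 1^2 * 17 = 1*17 = 17
  bit 1 = 0: r = r^2 mod 31 = 17^2 = 10
  bit 2 = 0: r = r^2 mod 31 = 10^2 = 7
  bit 3 = 0: r = r^2 mod 31 = 7^2 = 18
  bit 4 = 0: r = r^2 mod 31 = 18^2 = 14
  -> A = 14
B = 17^25 mod 31  (bits of 25 = 11001)
  bit 0 = 1: r = r^2 * 17 mod 31 = 1^2 * 17 = 1*17 = 17
  bit 1 = 1: r = r^2 * 17 mod 31 = 17^2 * 17 = 10*17 = 15
  bit 2 = 0: r = r^2 mod 31 = 15^2 = 8
  bit 3 = 0: r = r^2 mod 31 = 8^2 = 2
  bit 4 = 1: r = r^2 * 17 mod 31 = 2^2 * 17 = 4*17 = 6
  -> B = 6
s = B^a = 6^16 mod 31  (bits of 16 = 10000)
  bit 0 = 1: r = r^2 * 6 mod 31 = 1^2 * 6 = 1*6 = 6
  bit 1 = 0: r = r^2 mod 31 = 6^2 = 5
  bit 2 = 0: r = r^2 mod 31 = 5^2 = 25
  bit 3 = 0: r = r^2 mod 31 = 25^2 = 5
  bit 4 = 0: r = r^2 mod 31 = 5^2 = 25
  -> s = B^a = 25

Answer: 25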